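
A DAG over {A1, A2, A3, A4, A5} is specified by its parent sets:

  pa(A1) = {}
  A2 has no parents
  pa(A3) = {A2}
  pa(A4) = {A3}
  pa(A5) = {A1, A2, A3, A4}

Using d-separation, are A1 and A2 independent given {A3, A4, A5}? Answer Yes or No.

We examine all 3 paths between A1 and A2:
Path 1: A1 → A5 ← A4 ← A3 ← A2
  A4 is a chain here and A4 is conditioned on, so the path is blocked at A4.
Path 2: A1 → A5 ← A3 ← A2
  A3 is a chain here and A3 is conditioned on, so the path is blocked at A3.
Path 3: A1 → A5 ← A2
  A5 is a collider and A5 is conditioned on, which opens it — no node blocks this path, so it is active.
At least one path is unblocked, so d-separation fails.

No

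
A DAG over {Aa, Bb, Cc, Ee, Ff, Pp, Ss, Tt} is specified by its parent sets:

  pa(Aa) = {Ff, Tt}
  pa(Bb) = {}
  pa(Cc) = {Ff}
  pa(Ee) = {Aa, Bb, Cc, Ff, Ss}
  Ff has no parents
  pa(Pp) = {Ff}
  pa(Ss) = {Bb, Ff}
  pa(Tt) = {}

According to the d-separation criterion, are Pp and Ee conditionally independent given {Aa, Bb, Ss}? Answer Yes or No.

No

We examine all 5 paths between Pp and Ee:
Path 1: Pp ← Ff → Aa → Ee
  Aa is a chain here and Aa is conditioned on, so the path is blocked at Aa.
Path 2: Pp ← Ff → Cc → Ee
  Ff is a fork and Ff is not conditioned on; Cc is a chain and Cc is not conditioned on — no node blocks this path, so it is active.
Path 3: Pp ← Ff → Ss ← Bb → Ee
  Bb is a fork here and Bb is conditioned on, so the path is blocked at Bb.
Path 4: Pp ← Ff → Ss → Ee
  Ss is a chain here and Ss is conditioned on, so the path is blocked at Ss.
Path 5: Pp ← Ff → Ee
  Ff is a fork and Ff is not conditioned on — no node blocks this path, so it is active.
Because an active path exists, Pp and Ee are not d-separated.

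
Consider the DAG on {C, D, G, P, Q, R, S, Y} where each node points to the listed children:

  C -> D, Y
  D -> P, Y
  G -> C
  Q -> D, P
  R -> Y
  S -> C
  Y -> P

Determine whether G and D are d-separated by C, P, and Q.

Enumerating the 4 paths from G to D and testing each for blocking by {C, P, Q}:
Path 1: G → C → D
  C is a chain here and C is conditioned on, so the path is blocked at C.
Path 2: G → C → Y → P ← Q → D
  C is a chain here and C is conditioned on, so the path is blocked at C.
Path 3: G → C → Y → P ← D
  C is a chain here and C is conditioned on, so the path is blocked at C.
Path 4: G → C → Y ← D
  C is a chain here and C is conditioned on, so the path is blocked at C.
All paths are blocked; G ⊥ D | {C, P, Q} holds.

Yes — G and D are d-separated given {C, P, Q}.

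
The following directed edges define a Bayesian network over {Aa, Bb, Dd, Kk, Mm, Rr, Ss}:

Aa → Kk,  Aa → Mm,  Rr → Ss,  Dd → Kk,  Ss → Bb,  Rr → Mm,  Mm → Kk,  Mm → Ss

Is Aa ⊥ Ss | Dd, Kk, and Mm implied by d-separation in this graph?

No — Aa and Ss are not d-separated given {Dd, Kk, Mm}.

There are 4 undirected paths between Aa and Ss; checking each against the conditioning set {Dd, Kk, Mm}:
Path 1: Aa → Mm ← Rr → Ss
  Mm is a collider and Mm is conditioned on, which opens it; Rr is a fork and Rr is not conditioned on — no node blocks this path, so it is active.
Path 2: Aa → Mm → Ss
  Mm is a chain here and Mm is conditioned on, so the path is blocked at Mm.
Path 3: Aa → Kk ← Mm ← Rr → Ss
  Mm is a chain here and Mm is conditioned on, so the path is blocked at Mm.
Path 4: Aa → Kk ← Mm → Ss
  Mm is a fork here and Mm is conditioned on, so the path is blocked at Mm.
Because an active path exists, Aa and Ss are not d-separated.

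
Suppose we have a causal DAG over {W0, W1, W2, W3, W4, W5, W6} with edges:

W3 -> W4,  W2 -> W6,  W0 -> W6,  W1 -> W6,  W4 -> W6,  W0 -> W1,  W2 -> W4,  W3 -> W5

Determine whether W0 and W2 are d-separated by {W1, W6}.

No

There are 4 undirected paths between W0 and W2; checking each against the conditioning set {W1, W6}:
  1. W0 → W1 → W6 ← W4 ← W2 — W1:chain[blocks]; W6:collider[open]; W4:chain[open] ⇒ blocked
  2. W0 → W1 → W6 ← W2 — W1:chain[blocks]; W6:collider[open] ⇒ blocked
  3. W0 → W6 ← W4 ← W2 — W6:collider[open]; W4:chain[open] ⇒ active
  4. W0 → W6 ← W2 — W6:collider[open] ⇒ active
Because an active path exists, W0 and W2 are not d-separated.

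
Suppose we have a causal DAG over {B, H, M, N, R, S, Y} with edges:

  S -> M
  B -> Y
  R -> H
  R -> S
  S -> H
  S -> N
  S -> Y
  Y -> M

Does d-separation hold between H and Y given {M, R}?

No — H and Y are not d-separated given {M, R}.

4 paths connect H and Y; each must be blocked for d-separation to hold:
Path 1: H ← R → S → Y
  R is a fork here and R is conditioned on, so the path is blocked at R.
Path 2: H ← R → S → M ← Y
  R is a fork here and R is conditioned on, so the path is blocked at R.
Path 3: H ← S → Y
  S is a fork and S is not conditioned on — no node blocks this path, so it is active.
Path 4: H ← S → M ← Y
  S is a fork and S is not conditioned on; M is a collider and M is conditioned on, which opens it — no node blocks this path, so it is active.
Since the path H ← S → Y is active, H and Y are not d-separated given {M, R}.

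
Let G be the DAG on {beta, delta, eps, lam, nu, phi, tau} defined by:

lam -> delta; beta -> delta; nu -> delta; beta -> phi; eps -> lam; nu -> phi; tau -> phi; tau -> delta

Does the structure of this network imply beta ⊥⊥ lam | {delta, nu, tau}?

No

3 paths connect beta and lam; each must be blocked for d-separation to hold:
Path 1: beta → phi ← tau → delta ← lam
  phi is a collider here and neither phi nor any of its descendants is conditioned on, so the collider stays closed — the path is blocked at phi.
Path 2: beta → phi ← nu → delta ← lam
  phi is a collider here and neither phi nor any of its descendants is conditioned on, so the collider stays closed — the path is blocked at phi.
Path 3: beta → delta ← lam
  delta is a collider and delta is conditioned on, which opens it — no node blocks this path, so it is active.
At least one path is unblocked, so d-separation fails.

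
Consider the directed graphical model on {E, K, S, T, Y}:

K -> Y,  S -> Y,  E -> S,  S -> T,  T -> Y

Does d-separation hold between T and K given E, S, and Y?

No

There are 2 undirected paths between T and K; checking each against the conditioning set {E, S, Y}:
Path 1: T ← S → Y ← K
  S is a fork here and S is conditioned on, so the path is blocked at S.
Path 2: T → Y ← K
  Y is a collider and Y is conditioned on, which opens it — no node blocks this path, so it is active.
Since the path T → Y ← K is active, T and K are not d-separated given {E, S, Y}.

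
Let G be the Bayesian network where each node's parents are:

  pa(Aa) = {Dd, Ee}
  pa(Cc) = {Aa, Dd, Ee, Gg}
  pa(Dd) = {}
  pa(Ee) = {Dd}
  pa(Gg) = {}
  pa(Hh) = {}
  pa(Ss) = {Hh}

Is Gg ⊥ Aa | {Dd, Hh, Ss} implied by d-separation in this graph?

Yes

5 paths connect Gg and Aa; each must be blocked for d-separation to hold:
  1. Gg → Cc ← Aa — Cc:collider[blocks] ⇒ blocked
  2. Gg → Cc ← Dd → Aa — Cc:collider[blocks]; Dd:fork[blocks] ⇒ blocked
  3. Gg → Cc ← Dd → Ee → Aa — Cc:collider[blocks]; Dd:fork[blocks]; Ee:chain[open] ⇒ blocked
  4. Gg → Cc ← Ee → Aa — Cc:collider[blocks]; Ee:fork[open] ⇒ blocked
  5. Gg → Cc ← Ee ← Dd → Aa — Cc:collider[blocks]; Ee:chain[open]; Dd:fork[blocks] ⇒ blocked
Since every path is blocked, d-separation holds.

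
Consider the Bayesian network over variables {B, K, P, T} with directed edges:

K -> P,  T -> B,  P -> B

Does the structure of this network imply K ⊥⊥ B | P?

Only one path connects K and B:
Path 1: K → P → B
  P is a chain here and P is conditioned on, so the path is blocked at P.
All paths are blocked; K ⊥ B | {P} holds.

Yes — K and B are d-separated given {P}.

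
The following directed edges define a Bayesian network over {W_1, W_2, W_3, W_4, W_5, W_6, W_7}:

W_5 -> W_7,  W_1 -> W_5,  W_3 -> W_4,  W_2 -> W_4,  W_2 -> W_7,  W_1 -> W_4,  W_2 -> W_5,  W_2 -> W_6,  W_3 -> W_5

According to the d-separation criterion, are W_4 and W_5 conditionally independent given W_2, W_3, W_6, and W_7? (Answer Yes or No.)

Enumerating the 4 paths from W_4 to W_5 and testing each for blocking by {W_2, W_3, W_6, W_7}:
Path 1: W_4 ← W_3 → W_5
  W_3 is a fork here and W_3 is conditioned on, so the path is blocked at W_3.
Path 2: W_4 ← W_2 → W_7 ← W_5
  W_2 is a fork here and W_2 is conditioned on, so the path is blocked at W_2.
Path 3: W_4 ← W_2 → W_5
  W_2 is a fork here and W_2 is conditioned on, so the path is blocked at W_2.
Path 4: W_4 ← W_1 → W_5
  W_1 is a fork and W_1 is not conditioned on — no node blocks this path, so it is active.
Because an active path exists, W_4 and W_5 are not d-separated.

No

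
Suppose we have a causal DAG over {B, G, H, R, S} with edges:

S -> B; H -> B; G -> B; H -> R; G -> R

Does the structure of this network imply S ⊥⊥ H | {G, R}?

Yes

2 paths connect S and H; each must be blocked for d-separation to hold:
  1. S → B ← H — B:collider[blocks] ⇒ blocked
  2. S → B ← G → R ← H — B:collider[blocks]; G:fork[blocks]; R:collider[open] ⇒ blocked
Since every path is blocked, d-separation holds.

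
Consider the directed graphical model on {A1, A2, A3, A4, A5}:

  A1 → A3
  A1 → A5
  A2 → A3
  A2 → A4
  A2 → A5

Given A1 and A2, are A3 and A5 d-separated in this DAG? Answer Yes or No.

2 paths connect A3 and A5; each must be blocked for d-separation to hold:
Path 1: A3 ← A1 → A5
  A1 is a fork here and A1 is conditioned on, so the path is blocked at A1.
Path 2: A3 ← A2 → A5
  A2 is a fork here and A2 is conditioned on, so the path is blocked at A2.
Since every path is blocked, d-separation holds.

Yes — A3 and A5 are d-separated given {A1, A2}.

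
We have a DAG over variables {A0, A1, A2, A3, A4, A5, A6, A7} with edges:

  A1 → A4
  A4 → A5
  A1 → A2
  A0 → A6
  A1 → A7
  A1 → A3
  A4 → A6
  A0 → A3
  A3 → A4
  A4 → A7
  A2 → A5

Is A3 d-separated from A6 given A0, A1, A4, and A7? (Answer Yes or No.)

Enumerating the 5 paths from A3 to A6 and testing each for blocking by {A0, A1, A4, A7}:
Path 1: A3 ← A0 → A6
  A0 is a fork here and A0 is conditioned on, so the path is blocked at A0.
Path 2: A3 ← A1 → A7 ← A4 → A6
  A1 is a fork here and A1 is conditioned on, so the path is blocked at A1.
Path 3: A3 ← A1 → A2 → A5 ← A4 → A6
  A1 is a fork here and A1 is conditioned on, so the path is blocked at A1.
Path 4: A3 ← A1 → A4 → A6
  A1 is a fork here and A1 is conditioned on, so the path is blocked at A1.
Path 5: A3 → A4 → A6
  A4 is a chain here and A4 is conditioned on, so the path is blocked at A4.
Every path is blocked, so A3 and A6 are d-separated given {A0, A1, A4, A7}.

Yes — A3 and A6 are d-separated given {A0, A1, A4, A7}.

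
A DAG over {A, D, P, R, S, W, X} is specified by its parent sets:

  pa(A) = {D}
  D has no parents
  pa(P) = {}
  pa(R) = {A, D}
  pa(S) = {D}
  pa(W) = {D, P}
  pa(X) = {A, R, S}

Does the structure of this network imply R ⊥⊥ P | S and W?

We examine all 5 paths between R and P:
  1. R ← D → W ← P — D:fork[open]; W:collider[open] ⇒ active
  2. R → X ← S ← D → W ← P — X:collider[blocks]; S:chain[blocks]; D:fork[open]; W:collider[open] ⇒ blocked
  3. R → X ← A ← D → W ← P — X:collider[blocks]; A:chain[open]; D:fork[open]; W:collider[open] ⇒ blocked
  4. R ← A ← D → W ← P — A:chain[open]; D:fork[open]; W:collider[open] ⇒ active
  5. R ← A → X ← S ← D → W ← P — A:fork[open]; X:collider[blocks]; S:chain[blocks]; D:fork[open]; W:collider[open] ⇒ blocked
At least one path is unblocked, so d-separation fails.

No — R and P are not d-separated given {S, W}.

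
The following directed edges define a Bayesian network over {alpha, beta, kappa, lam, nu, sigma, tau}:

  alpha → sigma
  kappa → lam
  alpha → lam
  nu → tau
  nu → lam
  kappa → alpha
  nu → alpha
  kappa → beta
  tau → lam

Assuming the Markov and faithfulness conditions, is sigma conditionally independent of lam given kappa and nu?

4 paths connect sigma and lam; each must be blocked for d-separation to hold:
Path 1: sigma ← alpha → lam
  alpha is a fork and alpha is not conditioned on — no node blocks this path, so it is active.
Path 2: sigma ← alpha ← kappa → lam
  kappa is a fork here and kappa is conditioned on, so the path is blocked at kappa.
Path 3: sigma ← alpha ← nu → lam
  nu is a fork here and nu is conditioned on, so the path is blocked at nu.
Path 4: sigma ← alpha ← nu → tau → lam
  nu is a fork here and nu is conditioned on, so the path is blocked at nu.
At least one path is unblocked, so d-separation fails.

No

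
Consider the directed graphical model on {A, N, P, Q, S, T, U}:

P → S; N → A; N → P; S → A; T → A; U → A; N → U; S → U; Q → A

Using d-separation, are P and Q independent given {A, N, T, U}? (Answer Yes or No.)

We examine all 6 paths between P and Q:
  1. P ← N → A ← Q — N:fork[blocks]; A:collider[open] ⇒ blocked
  2. P ← N → U → A ← Q — N:fork[blocks]; U:chain[blocks]; A:collider[open] ⇒ blocked
  3. P ← N → U ← S → A ← Q — N:fork[blocks]; U:collider[open]; S:fork[open]; A:collider[open] ⇒ blocked
  4. P → S → A ← Q — S:chain[open]; A:collider[open] ⇒ active
  5. P → S → U ← N → A ← Q — S:chain[open]; U:collider[open]; N:fork[blocks]; A:collider[open] ⇒ blocked
  6. P → S → U → A ← Q — S:chain[open]; U:chain[blocks]; A:collider[open] ⇒ blocked
At least one path is unblocked, so d-separation fails.

No — P and Q are not d-separated given {A, N, T, U}.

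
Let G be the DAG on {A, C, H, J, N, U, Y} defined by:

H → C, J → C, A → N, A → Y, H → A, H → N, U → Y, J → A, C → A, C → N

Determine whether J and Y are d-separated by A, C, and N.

6 paths connect J and Y; each must be blocked for d-separation to hold:
  1. J → A → Y — A:chain[blocks] ⇒ blocked
  2. J → C ← H → A → Y — C:collider[open]; H:fork[open]; A:chain[blocks] ⇒ blocked
  3. J → C ← H → N ← A → Y — C:collider[open]; H:fork[open]; N:collider[open]; A:fork[blocks] ⇒ blocked
  4. J → C → A → Y — C:chain[blocks]; A:chain[blocks] ⇒ blocked
  5. J → C → N ← H → A → Y — C:chain[blocks]; N:collider[open]; H:fork[open]; A:chain[blocks] ⇒ blocked
  6. J → C → N ← A → Y — C:chain[blocks]; N:collider[open]; A:fork[blocks] ⇒ blocked
All paths are blocked; J ⊥ Y | {A, C, N} holds.

Yes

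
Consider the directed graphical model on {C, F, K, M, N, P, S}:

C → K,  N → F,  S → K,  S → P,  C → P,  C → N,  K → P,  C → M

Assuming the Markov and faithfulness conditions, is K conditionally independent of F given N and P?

3 paths connect K and F; each must be blocked for d-separation to hold:
Path 1: K → P ← C → N → F
  N is a chain here and N is conditioned on, so the path is blocked at N.
Path 2: K ← S → P ← C → N → F
  N is a chain here and N is conditioned on, so the path is blocked at N.
Path 3: K ← C → N → F
  N is a chain here and N is conditioned on, so the path is blocked at N.
All paths are blocked; K ⊥ F | {N, P} holds.

Yes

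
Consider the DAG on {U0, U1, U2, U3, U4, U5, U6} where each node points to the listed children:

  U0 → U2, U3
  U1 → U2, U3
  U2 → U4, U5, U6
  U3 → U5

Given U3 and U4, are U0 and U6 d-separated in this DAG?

No — U0 and U6 are not d-separated given {U3, U4}.

3 paths connect U0 and U6; each must be blocked for d-separation to hold:
  1. U0 → U3 → U5 ← U2 → U6 — U3:chain[blocks]; U5:collider[blocks]; U2:fork[open] ⇒ blocked
  2. U0 → U3 ← U1 → U2 → U6 — U3:collider[open]; U1:fork[open]; U2:chain[open] ⇒ active
  3. U0 → U2 → U6 — U2:chain[open] ⇒ active
Since the path U0 → U3 ← U1 → U2 → U6 is active, U0 and U6 are not d-separated given {U3, U4}.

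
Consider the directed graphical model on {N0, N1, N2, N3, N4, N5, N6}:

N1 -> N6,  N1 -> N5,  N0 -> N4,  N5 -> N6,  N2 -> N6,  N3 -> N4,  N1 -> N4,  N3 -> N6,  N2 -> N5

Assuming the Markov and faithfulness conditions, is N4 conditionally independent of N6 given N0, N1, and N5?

No

Enumerating the 4 paths from N4 to N6 and testing each for blocking by {N0, N1, N5}:
  1. N4 ← N3 → N6 — N3:fork[open] ⇒ active
  2. N4 ← N1 → N6 — N1:fork[blocks] ⇒ blocked
  3. N4 ← N1 → N5 → N6 — N1:fork[blocks]; N5:chain[blocks] ⇒ blocked
  4. N4 ← N1 → N5 ← N2 → N6 — N1:fork[blocks]; N5:collider[open]; N2:fork[open] ⇒ blocked
At least one path is unblocked, so d-separation fails.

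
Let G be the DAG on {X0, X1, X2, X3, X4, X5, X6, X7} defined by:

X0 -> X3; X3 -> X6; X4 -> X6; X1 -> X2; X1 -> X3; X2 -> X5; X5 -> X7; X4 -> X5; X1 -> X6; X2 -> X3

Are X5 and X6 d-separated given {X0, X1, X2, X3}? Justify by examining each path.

5 paths connect X5 and X6; each must be blocked for d-separation to hold:
Path 1: X5 ← X2 → X3 → X6
  X2 is a fork here and X2 is conditioned on, so the path is blocked at X2.
Path 2: X5 ← X2 → X3 ← X1 → X6
  X2 is a fork here and X2 is conditioned on, so the path is blocked at X2.
Path 3: X5 ← X2 ← X1 → X3 → X6
  X2 is a chain here and X2 is conditioned on, so the path is blocked at X2.
Path 4: X5 ← X2 ← X1 → X6
  X2 is a chain here and X2 is conditioned on, so the path is blocked at X2.
Path 5: X5 ← X4 → X6
  X4 is a fork and X4 is not conditioned on — no node blocks this path, so it is active.
At least one path is unblocked, so d-separation fails.

No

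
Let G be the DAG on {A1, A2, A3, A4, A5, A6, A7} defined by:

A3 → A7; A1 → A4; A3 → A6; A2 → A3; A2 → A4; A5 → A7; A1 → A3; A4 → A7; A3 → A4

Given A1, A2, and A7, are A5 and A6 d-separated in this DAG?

No — A5 and A6 are not d-separated given {A1, A2, A7}.

Enumerating the 4 paths from A5 to A6 and testing each for blocking by {A1, A2, A7}:
  1. A5 → A7 ← A4 ← A2 → A3 → A6 — A7:collider[open]; A4:chain[open]; A2:fork[blocks]; A3:chain[open] ⇒ blocked
  2. A5 → A7 ← A4 ← A3 → A6 — A7:collider[open]; A4:chain[open]; A3:fork[open] ⇒ active
  3. A5 → A7 ← A4 ← A1 → A3 → A6 — A7:collider[open]; A4:chain[open]; A1:fork[blocks]; A3:chain[open] ⇒ blocked
  4. A5 → A7 ← A3 → A6 — A7:collider[open]; A3:fork[open] ⇒ active
At least one path is unblocked, so d-separation fails.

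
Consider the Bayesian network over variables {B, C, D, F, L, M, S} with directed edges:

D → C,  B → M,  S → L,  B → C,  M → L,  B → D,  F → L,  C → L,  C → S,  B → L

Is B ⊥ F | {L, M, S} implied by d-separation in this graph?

There are 6 undirected paths between B and F; checking each against the conditioning set {L, M, S}:
Path 1: B → L ← F
  L is a collider and L is conditioned on, which opens it — no node blocks this path, so it is active.
Path 2: B → D → C → S → L ← F
  S is a chain here and S is conditioned on, so the path is blocked at S.
Path 3: B → D → C → L ← F
  D is a chain and D is not conditioned on; C is a chain and C is not conditioned on; L is a collider and L is conditioned on, which opens it — no node blocks this path, so it is active.
Path 4: B → C → S → L ← F
  S is a chain here and S is conditioned on, so the path is blocked at S.
Path 5: B → C → L ← F
  C is a chain and C is not conditioned on; L is a collider and L is conditioned on, which opens it — no node blocks this path, so it is active.
Path 6: B → M → L ← F
  M is a chain here and M is conditioned on, so the path is blocked at M.
Because an active path exists, B and F are not d-separated.

No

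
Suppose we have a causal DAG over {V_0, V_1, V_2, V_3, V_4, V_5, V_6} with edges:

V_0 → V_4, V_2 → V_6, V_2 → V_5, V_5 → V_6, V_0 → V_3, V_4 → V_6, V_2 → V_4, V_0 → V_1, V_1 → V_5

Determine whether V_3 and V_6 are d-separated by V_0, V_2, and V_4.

Yes — V_3 and V_6 are d-separated given {V_0, V_2, V_4}.

There are 6 undirected paths between V_3 and V_6; checking each against the conditioning set {V_0, V_2, V_4}:
  1. V_3 ← V_0 → V_4 ← V_2 → V_5 → V_6 — V_0:fork[blocks]; V_4:collider[open]; V_2:fork[blocks]; V_5:chain[open] ⇒ blocked
  2. V_3 ← V_0 → V_4 ← V_2 → V_6 — V_0:fork[blocks]; V_4:collider[open]; V_2:fork[blocks] ⇒ blocked
  3. V_3 ← V_0 → V_4 → V_6 — V_0:fork[blocks]; V_4:chain[blocks] ⇒ blocked
  4. V_3 ← V_0 → V_1 → V_5 ← V_2 → V_4 → V_6 — V_0:fork[blocks]; V_1:chain[open]; V_5:collider[blocks]; V_2:fork[blocks]; V_4:chain[blocks] ⇒ blocked
  5. V_3 ← V_0 → V_1 → V_5 ← V_2 → V_6 — V_0:fork[blocks]; V_1:chain[open]; V_5:collider[blocks]; V_2:fork[blocks] ⇒ blocked
  6. V_3 ← V_0 → V_1 → V_5 → V_6 — V_0:fork[blocks]; V_1:chain[open]; V_5:chain[open] ⇒ blocked
All paths are blocked; V_3 ⊥ V_6 | {V_0, V_2, V_4} holds.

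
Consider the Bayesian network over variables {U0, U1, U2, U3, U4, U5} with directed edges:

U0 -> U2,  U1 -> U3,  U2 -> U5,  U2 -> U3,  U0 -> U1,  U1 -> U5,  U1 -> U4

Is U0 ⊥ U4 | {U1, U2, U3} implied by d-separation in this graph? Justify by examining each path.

There are 3 undirected paths between U0 and U4; checking each against the conditioning set {U1, U2, U3}:
Path 1: U0 → U2 → U3 ← U1 → U4
  U2 is a chain here and U2 is conditioned on, so the path is blocked at U2.
Path 2: U0 → U2 → U5 ← U1 → U4
  U2 is a chain here and U2 is conditioned on, so the path is blocked at U2.
Path 3: U0 → U1 → U4
  U1 is a chain here and U1 is conditioned on, so the path is blocked at U1.
Since every path is blocked, d-separation holds.

Yes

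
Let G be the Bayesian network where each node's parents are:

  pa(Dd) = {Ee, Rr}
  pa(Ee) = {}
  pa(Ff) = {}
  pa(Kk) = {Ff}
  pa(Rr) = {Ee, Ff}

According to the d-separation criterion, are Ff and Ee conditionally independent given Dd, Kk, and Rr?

There are 2 undirected paths between Ff and Ee; checking each against the conditioning set {Dd, Kk, Rr}:
  1. Ff → Rr → Dd ← Ee — Rr:chain[blocks]; Dd:collider[open] ⇒ blocked
  2. Ff → Rr ← Ee — Rr:collider[open] ⇒ active
At least one path is unblocked, so d-separation fails.

No — Ff and Ee are not d-separated given {Dd, Kk, Rr}.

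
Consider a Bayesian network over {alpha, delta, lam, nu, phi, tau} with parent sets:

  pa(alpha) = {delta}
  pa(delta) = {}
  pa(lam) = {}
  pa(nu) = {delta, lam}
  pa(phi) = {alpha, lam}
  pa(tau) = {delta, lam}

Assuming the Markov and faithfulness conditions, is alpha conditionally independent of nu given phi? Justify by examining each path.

No

There are 4 undirected paths between alpha and nu; checking each against the conditioning set {phi}:
Path 1: alpha ← delta → nu
  delta is a fork and delta is not conditioned on — no node blocks this path, so it is active.
Path 2: alpha ← delta → tau ← lam → nu
  tau is a collider here and neither tau nor any of its descendants is conditioned on, so the collider stays closed — the path is blocked at tau.
Path 3: alpha → phi ← lam → nu
  phi is a collider and phi is conditioned on, which opens it; lam is a fork and lam is not conditioned on — no node blocks this path, so it is active.
Path 4: alpha → phi ← lam → tau ← delta → nu
  tau is a collider here and neither tau nor any of its descendants is conditioned on, so the collider stays closed — the path is blocked at tau.
Since the path alpha ← delta → nu is active, alpha and nu are not d-separated given {phi}.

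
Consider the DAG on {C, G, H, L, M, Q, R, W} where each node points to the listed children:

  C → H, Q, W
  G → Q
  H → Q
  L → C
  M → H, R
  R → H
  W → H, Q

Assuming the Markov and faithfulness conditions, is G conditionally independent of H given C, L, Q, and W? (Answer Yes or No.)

No

We examine all 5 paths between G and H:
  1. G → Q ← C → W → H — Q:collider[open]; C:fork[blocks]; W:chain[blocks] ⇒ blocked
  2. G → Q ← C → H — Q:collider[open]; C:fork[blocks] ⇒ blocked
  3. G → Q ← W ← C → H — Q:collider[open]; W:chain[blocks]; C:fork[blocks] ⇒ blocked
  4. G → Q ← W → H — Q:collider[open]; W:fork[blocks] ⇒ blocked
  5. G → Q ← H — Q:collider[open] ⇒ active
Because an active path exists, G and H are not d-separated.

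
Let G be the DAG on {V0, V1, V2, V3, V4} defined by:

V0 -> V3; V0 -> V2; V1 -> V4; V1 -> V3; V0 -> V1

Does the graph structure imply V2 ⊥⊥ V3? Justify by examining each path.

Enumerating the 2 paths from V2 to V3 and testing each for blocking by ∅:
Path 1: V2 ← V0 → V1 → V3
  V0 is a fork and V0 is not conditioned on; V1 is a chain and V1 is not conditioned on — no node blocks this path, so it is active.
Path 2: V2 ← V0 → V3
  V0 is a fork and V0 is not conditioned on — no node blocks this path, so it is active.
At least one path is unblocked, so d-separation fails.

No — V2 and V3 are not d-separated given ∅.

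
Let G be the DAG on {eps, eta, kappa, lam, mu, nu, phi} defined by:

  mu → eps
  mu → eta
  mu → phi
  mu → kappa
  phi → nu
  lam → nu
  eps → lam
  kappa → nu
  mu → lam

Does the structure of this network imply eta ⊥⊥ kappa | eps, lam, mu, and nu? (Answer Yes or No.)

There are 4 undirected paths between eta and kappa; checking each against the conditioning set {eps, lam, mu, nu}:
Path 1: eta ← mu → kappa
  mu is a fork here and mu is conditioned on, so the path is blocked at mu.
Path 2: eta ← mu → lam → nu ← kappa
  mu is a fork here and mu is conditioned on, so the path is blocked at mu.
Path 3: eta ← mu → eps → lam → nu ← kappa
  mu is a fork here and mu is conditioned on, so the path is blocked at mu.
Path 4: eta ← mu → phi → nu ← kappa
  mu is a fork here and mu is conditioned on, so the path is blocked at mu.
All paths are blocked; eta ⊥ kappa | {eps, lam, mu, nu} holds.

Yes — eta and kappa are d-separated given {eps, lam, mu, nu}.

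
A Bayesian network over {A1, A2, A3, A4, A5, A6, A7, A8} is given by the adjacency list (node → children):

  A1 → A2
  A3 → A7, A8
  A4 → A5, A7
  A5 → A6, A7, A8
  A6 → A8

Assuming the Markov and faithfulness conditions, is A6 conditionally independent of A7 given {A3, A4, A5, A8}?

Yes — A6 and A7 are d-separated given {A3, A4, A5, A8}.

6 paths connect A6 and A7; each must be blocked for d-separation to hold:
Path 1: A6 ← A5 ← A4 → A7
  A5 is a chain here and A5 is conditioned on, so the path is blocked at A5.
Path 2: A6 ← A5 → A7
  A5 is a fork here and A5 is conditioned on, so the path is blocked at A5.
Path 3: A6 ← A5 → A8 ← A3 → A7
  A5 is a fork here and A5 is conditioned on, so the path is blocked at A5.
Path 4: A6 → A8 ← A5 ← A4 → A7
  A5 is a chain here and A5 is conditioned on, so the path is blocked at A5.
Path 5: A6 → A8 ← A5 → A7
  A5 is a fork here and A5 is conditioned on, so the path is blocked at A5.
Path 6: A6 → A8 ← A3 → A7
  A3 is a fork here and A3 is conditioned on, so the path is blocked at A3.
Every path is blocked, so A6 and A7 are d-separated given {A3, A4, A5, A8}.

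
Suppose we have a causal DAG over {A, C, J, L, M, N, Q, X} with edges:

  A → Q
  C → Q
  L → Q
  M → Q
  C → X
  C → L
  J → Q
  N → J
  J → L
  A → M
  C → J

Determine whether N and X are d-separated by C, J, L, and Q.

Yes

5 paths connect N and X; each must be blocked for d-separation to hold:
Path 1: N → J → Q ← C → X
  J is a chain here and J is conditioned on, so the path is blocked at J.
Path 2: N → J → Q ← L ← C → X
  J is a chain here and J is conditioned on, so the path is blocked at J.
Path 3: N → J ← C → X
  C is a fork here and C is conditioned on, so the path is blocked at C.
Path 4: N → J → L → Q ← C → X
  J is a chain here and J is conditioned on, so the path is blocked at J.
Path 5: N → J → L ← C → X
  J is a chain here and J is conditioned on, so the path is blocked at J.
Every path is blocked, so N and X are d-separated given {C, J, L, Q}.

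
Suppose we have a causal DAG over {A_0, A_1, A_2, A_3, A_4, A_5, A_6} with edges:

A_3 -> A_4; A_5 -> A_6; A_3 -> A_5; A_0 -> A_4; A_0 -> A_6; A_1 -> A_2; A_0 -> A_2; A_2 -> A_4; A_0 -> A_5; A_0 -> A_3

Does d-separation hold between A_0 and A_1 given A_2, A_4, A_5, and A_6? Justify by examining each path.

No

We examine all 5 paths between A_0 and A_1:
  1. A_0 → A_2 ← A_1 — A_2:collider[open] ⇒ active
  2. A_0 → A_5 ← A_3 → A_4 ← A_2 ← A_1 — A_5:collider[open]; A_3:fork[open]; A_4:collider[open]; A_2:chain[blocks] ⇒ blocked
  3. A_0 → A_3 → A_4 ← A_2 ← A_1 — A_3:chain[open]; A_4:collider[open]; A_2:chain[blocks] ⇒ blocked
  4. A_0 → A_6 ← A_5 ← A_3 → A_4 ← A_2 ← A_1 — A_6:collider[open]; A_5:chain[blocks]; A_3:fork[open]; A_4:collider[open]; A_2:chain[blocks] ⇒ blocked
  5. A_0 → A_4 ← A_2 ← A_1 — A_4:collider[open]; A_2:chain[blocks] ⇒ blocked
At least one path is unblocked, so d-separation fails.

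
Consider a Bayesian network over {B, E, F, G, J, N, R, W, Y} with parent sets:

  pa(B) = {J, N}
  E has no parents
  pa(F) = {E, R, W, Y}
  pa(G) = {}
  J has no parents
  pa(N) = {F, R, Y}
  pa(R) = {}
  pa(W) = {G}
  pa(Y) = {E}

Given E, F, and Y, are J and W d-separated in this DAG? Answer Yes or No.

There are 4 undirected paths between J and W; checking each against the conditioning set {E, F, Y}:
Path 1: J → B ← N ← F ← W
  B is a collider here and neither B nor any of its descendants is conditioned on, so the collider stays closed — the path is blocked at B.
Path 2: J → B ← N ← Y → F ← W
  B is a collider here and neither B nor any of its descendants is conditioned on, so the collider stays closed — the path is blocked at B.
Path 3: J → B ← N ← Y ← E → F ← W
  B is a collider here and neither B nor any of its descendants is conditioned on, so the collider stays closed — the path is blocked at B.
Path 4: J → B ← N ← R → F ← W
  B is a collider here and neither B nor any of its descendants is conditioned on, so the collider stays closed — the path is blocked at B.
Every path is blocked, so J and W are d-separated given {E, F, Y}.

Yes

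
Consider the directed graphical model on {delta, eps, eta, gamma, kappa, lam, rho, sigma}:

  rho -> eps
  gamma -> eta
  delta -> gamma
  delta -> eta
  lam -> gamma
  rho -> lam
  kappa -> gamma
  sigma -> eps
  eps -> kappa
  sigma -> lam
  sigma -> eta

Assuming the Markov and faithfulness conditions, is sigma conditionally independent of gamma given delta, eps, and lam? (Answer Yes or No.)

Yes

Enumerating the 6 paths from sigma to gamma and testing each for blocking by {delta, eps, lam}:
Path 1: sigma → eta ← delta → gamma
  eta is a collider here and neither eta nor any of its descendants is conditioned on, so the collider stays closed — the path is blocked at eta.
Path 2: sigma → eta ← gamma
  eta is a collider here and neither eta nor any of its descendants is conditioned on, so the collider stays closed — the path is blocked at eta.
Path 3: sigma → lam → gamma
  lam is a chain here and lam is conditioned on, so the path is blocked at lam.
Path 4: sigma → lam ← rho → eps → kappa → gamma
  eps is a chain here and eps is conditioned on, so the path is blocked at eps.
Path 5: sigma → eps → kappa → gamma
  eps is a chain here and eps is conditioned on, so the path is blocked at eps.
Path 6: sigma → eps ← rho → lam → gamma
  lam is a chain here and lam is conditioned on, so the path is blocked at lam.
Since every path is blocked, d-separation holds.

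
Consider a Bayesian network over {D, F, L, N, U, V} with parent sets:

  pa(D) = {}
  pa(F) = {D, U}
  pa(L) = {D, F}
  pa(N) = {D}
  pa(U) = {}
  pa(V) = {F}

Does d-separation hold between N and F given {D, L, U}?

Enumerating the 2 paths from N to F and testing each for blocking by {D, L, U}:
Path 1: N ← D → F
  D is a fork here and D is conditioned on, so the path is blocked at D.
Path 2: N ← D → L ← F
  D is a fork here and D is conditioned on, so the path is blocked at D.
All paths are blocked; N ⊥ F | {D, L, U} holds.

Yes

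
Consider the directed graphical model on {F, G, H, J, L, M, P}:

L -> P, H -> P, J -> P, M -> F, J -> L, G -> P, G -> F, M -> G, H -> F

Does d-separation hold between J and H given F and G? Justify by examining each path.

Yes

There are 6 undirected paths between J and H; checking each against the conditioning set {F, G}:
Path 1: J → P ← H
  P is a collider here and neither P nor any of its descendants is conditioned on, so the collider stays closed — the path is blocked at P.
Path 2: J → P ← G → F ← H
  P is a collider here and neither P nor any of its descendants is conditioned on, so the collider stays closed — the path is blocked at P.
Path 3: J → P ← G ← M → F ← H
  P is a collider here and neither P nor any of its descendants is conditioned on, so the collider stays closed — the path is blocked at P.
Path 4: J → L → P ← H
  P is a collider here and neither P nor any of its descendants is conditioned on, so the collider stays closed — the path is blocked at P.
Path 5: J → L → P ← G → F ← H
  P is a collider here and neither P nor any of its descendants is conditioned on, so the collider stays closed — the path is blocked at P.
Path 6: J → L → P ← G ← M → F ← H
  P is a collider here and neither P nor any of its descendants is conditioned on, so the collider stays closed — the path is blocked at P.
Since every path is blocked, d-separation holds.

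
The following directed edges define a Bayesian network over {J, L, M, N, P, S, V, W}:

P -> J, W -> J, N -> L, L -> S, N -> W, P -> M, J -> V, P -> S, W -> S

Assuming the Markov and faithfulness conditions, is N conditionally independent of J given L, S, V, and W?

There are 4 undirected paths between N and J; checking each against the conditioning set {L, S, V, W}:
Path 1: N → L → S ← W → J
  L is a chain here and L is conditioned on, so the path is blocked at L.
Path 2: N → L → S ← P → J
  L is a chain here and L is conditioned on, so the path is blocked at L.
Path 3: N → W → J
  W is a chain here and W is conditioned on, so the path is blocked at W.
Path 4: N → W → S ← P → J
  W is a chain here and W is conditioned on, so the path is blocked at W.
Every path is blocked, so N and J are d-separated given {L, S, V, W}.

Yes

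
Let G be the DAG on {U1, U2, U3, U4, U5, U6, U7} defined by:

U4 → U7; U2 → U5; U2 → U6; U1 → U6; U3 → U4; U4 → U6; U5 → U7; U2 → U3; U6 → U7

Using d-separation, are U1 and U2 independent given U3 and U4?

Yes

5 paths connect U1 and U2; each must be blocked for d-separation to hold:
  1. U1 → U6 ← U4 ← U3 ← U2 — U6:collider[blocks]; U4:chain[blocks]; U3:chain[blocks] ⇒ blocked
  2. U1 → U6 ← U4 → U7 ← U5 ← U2 — U6:collider[blocks]; U4:fork[blocks]; U7:collider[blocks]; U5:chain[open] ⇒ blocked
  3. U1 → U6 → U7 ← U4 ← U3 ← U2 — U6:chain[open]; U7:collider[blocks]; U4:chain[blocks]; U3:chain[blocks] ⇒ blocked
  4. U1 → U6 → U7 ← U5 ← U2 — U6:chain[open]; U7:collider[blocks]; U5:chain[open] ⇒ blocked
  5. U1 → U6 ← U2 — U6:collider[blocks] ⇒ blocked
Every path is blocked, so U1 and U2 are d-separated given {U3, U4}.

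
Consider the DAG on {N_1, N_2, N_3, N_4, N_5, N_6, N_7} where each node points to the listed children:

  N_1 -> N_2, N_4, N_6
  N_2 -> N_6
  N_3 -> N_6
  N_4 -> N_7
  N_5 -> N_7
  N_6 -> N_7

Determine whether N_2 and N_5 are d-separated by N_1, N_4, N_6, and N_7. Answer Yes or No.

Enumerating the 4 paths from N_2 to N_5 and testing each for blocking by {N_1, N_4, N_6, N_7}:
  1. N_2 ← N_1 → N_4 → N_7 ← N_5 — N_1:fork[blocks]; N_4:chain[blocks]; N_7:collider[open] ⇒ blocked
  2. N_2 ← N_1 → N_6 → N_7 ← N_5 — N_1:fork[blocks]; N_6:chain[blocks]; N_7:collider[open] ⇒ blocked
  3. N_2 → N_6 ← N_1 → N_4 → N_7 ← N_5 — N_6:collider[open]; N_1:fork[blocks]; N_4:chain[blocks]; N_7:collider[open] ⇒ blocked
  4. N_2 → N_6 → N_7 ← N_5 — N_6:chain[blocks]; N_7:collider[open] ⇒ blocked
All paths are blocked; N_2 ⊥ N_5 | {N_1, N_4, N_6, N_7} holds.

Yes — N_2 and N_5 are d-separated given {N_1, N_4, N_6, N_7}.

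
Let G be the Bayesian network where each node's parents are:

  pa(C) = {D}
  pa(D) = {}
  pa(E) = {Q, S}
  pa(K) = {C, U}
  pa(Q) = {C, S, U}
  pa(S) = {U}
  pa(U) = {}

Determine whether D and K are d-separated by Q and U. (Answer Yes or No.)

No

There are 4 undirected paths between D and K; checking each against the conditioning set {Q, U}:
Path 1: D → C → Q ← U → K
  U is a fork here and U is conditioned on, so the path is blocked at U.
Path 2: D → C → Q → E ← S ← U → K
  Q is a chain here and Q is conditioned on, so the path is blocked at Q.
Path 3: D → C → Q ← S ← U → K
  U is a fork here and U is conditioned on, so the path is blocked at U.
Path 4: D → C → K
  C is a chain and C is not conditioned on — no node blocks this path, so it is active.
At least one path is unblocked, so d-separation fails.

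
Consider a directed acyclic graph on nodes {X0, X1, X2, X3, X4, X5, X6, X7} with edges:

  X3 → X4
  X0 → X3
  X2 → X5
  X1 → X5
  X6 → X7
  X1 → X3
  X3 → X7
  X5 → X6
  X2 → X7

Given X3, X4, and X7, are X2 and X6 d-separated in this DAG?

We examine all 4 paths between X2 and X6:
  1. X2 → X5 ← X1 → X3 → X7 ← X6 — X5:collider[open]; X1:fork[open]; X3:chain[blocks]; X7:collider[open] ⇒ blocked
  2. X2 → X5 → X6 — X5:chain[open] ⇒ active
  3. X2 → X7 ← X6 — X7:collider[open] ⇒ active
  4. X2 → X7 ← X3 ← X1 → X5 → X6 — X7:collider[open]; X3:chain[blocks]; X1:fork[open]; X5:chain[open] ⇒ blocked
At least one path is unblocked, so d-separation fails.

No — X2 and X6 are not d-separated given {X3, X4, X7}.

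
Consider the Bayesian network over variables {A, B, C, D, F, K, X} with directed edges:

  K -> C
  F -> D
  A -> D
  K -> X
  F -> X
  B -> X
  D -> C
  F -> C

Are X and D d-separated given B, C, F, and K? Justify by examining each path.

We examine all 4 paths between X and D:
  1. X ← K → C ← F → D — K:fork[blocks]; C:collider[open]; F:fork[blocks] ⇒ blocked
  2. X ← K → C ← D — K:fork[blocks]; C:collider[open] ⇒ blocked
  3. X ← F → C ← D — F:fork[blocks]; C:collider[open] ⇒ blocked
  4. X ← F → D — F:fork[blocks] ⇒ blocked
Every path is blocked, so X and D are d-separated given {B, C, F, K}.

Yes — X and D are d-separated given {B, C, F, K}.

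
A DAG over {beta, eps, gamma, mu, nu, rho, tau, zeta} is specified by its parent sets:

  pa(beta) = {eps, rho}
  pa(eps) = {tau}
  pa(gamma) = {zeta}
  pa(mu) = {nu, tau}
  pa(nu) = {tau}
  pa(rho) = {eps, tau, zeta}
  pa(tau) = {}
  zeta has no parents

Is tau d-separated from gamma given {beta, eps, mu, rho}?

Enumerating the 3 paths from tau to gamma and testing each for blocking by {beta, eps, mu, rho}:
Path 1: tau → rho ← zeta → gamma
  rho is a collider and rho is conditioned on, which opens it; zeta is a fork and zeta is not conditioned on — no node blocks this path, so it is active.
Path 2: tau → eps → beta ← rho ← zeta → gamma
  eps is a chain here and eps is conditioned on, so the path is blocked at eps.
Path 3: tau → eps → rho ← zeta → gamma
  eps is a chain here and eps is conditioned on, so the path is blocked at eps.
Since the path tau → rho ← zeta → gamma is active, tau and gamma are not d-separated given {beta, eps, mu, rho}.

No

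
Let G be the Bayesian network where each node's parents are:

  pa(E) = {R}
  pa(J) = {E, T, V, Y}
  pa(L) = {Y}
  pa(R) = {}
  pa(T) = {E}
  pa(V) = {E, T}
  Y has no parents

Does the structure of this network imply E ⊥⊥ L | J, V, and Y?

Yes

5 paths connect E and L; each must be blocked for d-separation to hold:
Path 1: E → J ← Y → L
  Y is a fork here and Y is conditioned on, so the path is blocked at Y.
Path 2: E → T → J ← Y → L
  Y is a fork here and Y is conditioned on, so the path is blocked at Y.
Path 3: E → T → V → J ← Y → L
  V is a chain here and V is conditioned on, so the path is blocked at V.
Path 4: E → V → J ← Y → L
  V is a chain here and V is conditioned on, so the path is blocked at V.
Path 5: E → V ← T → J ← Y → L
  Y is a fork here and Y is conditioned on, so the path is blocked at Y.
All paths are blocked; E ⊥ L | {J, V, Y} holds.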